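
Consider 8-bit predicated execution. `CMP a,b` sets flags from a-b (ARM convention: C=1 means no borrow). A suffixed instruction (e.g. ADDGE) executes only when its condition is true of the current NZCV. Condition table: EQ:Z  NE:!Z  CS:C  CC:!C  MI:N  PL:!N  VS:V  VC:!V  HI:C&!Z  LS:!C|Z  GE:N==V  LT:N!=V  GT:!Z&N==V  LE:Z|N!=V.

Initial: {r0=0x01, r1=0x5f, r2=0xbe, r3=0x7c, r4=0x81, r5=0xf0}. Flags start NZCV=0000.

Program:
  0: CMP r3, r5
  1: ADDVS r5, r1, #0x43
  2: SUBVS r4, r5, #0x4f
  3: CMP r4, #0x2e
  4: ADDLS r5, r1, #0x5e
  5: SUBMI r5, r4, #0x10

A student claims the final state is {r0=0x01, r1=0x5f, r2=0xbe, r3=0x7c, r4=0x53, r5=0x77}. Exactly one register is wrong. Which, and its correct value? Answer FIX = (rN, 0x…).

FIX = (r5, 0xa2)

0: ✓ CMP  NZCV=1001
1: ✓ ADDVS  r5←0xa2
2: ✓ SUBVS  r4←0x53
3: ✓ CMP  NZCV=0010
4: · ADDLS
5: · SUBMI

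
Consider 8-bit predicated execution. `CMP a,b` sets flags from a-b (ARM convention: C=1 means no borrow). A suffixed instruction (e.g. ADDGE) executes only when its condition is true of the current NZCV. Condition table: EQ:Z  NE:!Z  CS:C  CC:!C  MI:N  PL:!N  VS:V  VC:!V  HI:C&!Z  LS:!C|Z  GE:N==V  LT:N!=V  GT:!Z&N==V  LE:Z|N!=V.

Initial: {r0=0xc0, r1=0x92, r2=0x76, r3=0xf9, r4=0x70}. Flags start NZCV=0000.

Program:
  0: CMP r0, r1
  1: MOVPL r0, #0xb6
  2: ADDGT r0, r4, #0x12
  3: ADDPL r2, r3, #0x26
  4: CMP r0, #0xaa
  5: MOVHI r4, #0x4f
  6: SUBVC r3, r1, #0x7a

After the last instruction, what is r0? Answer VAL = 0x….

VAL = 0x82

[0] flags=0010 → (cmp)
[1] flags=0010 PL?T → r0=0xb6
[2] flags=0010 GT?T → r0=0x82
[3] flags=0010 PL?T → r2=0x1f
[4] flags=1000 → (cmp)
[5] flags=1000 HI?F → skip
[6] flags=1000 VC?T → r3=0x18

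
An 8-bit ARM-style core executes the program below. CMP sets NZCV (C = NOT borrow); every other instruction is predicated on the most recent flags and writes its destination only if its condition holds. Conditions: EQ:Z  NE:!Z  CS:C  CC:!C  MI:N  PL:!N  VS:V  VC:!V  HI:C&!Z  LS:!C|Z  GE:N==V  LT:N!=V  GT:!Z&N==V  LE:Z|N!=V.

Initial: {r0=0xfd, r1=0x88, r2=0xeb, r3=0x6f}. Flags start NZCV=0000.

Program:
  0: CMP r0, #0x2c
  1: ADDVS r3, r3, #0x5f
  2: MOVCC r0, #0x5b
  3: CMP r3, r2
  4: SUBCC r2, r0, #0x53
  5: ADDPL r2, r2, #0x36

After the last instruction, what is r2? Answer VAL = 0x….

0: ✓ CMP  NZCV=1010
1: · ADDVS
2: · MOVCC
3: ✓ CMP  NZCV=1001
4: ✓ SUBCC  r2←0xaa
5: · ADDPL

VAL = 0xaa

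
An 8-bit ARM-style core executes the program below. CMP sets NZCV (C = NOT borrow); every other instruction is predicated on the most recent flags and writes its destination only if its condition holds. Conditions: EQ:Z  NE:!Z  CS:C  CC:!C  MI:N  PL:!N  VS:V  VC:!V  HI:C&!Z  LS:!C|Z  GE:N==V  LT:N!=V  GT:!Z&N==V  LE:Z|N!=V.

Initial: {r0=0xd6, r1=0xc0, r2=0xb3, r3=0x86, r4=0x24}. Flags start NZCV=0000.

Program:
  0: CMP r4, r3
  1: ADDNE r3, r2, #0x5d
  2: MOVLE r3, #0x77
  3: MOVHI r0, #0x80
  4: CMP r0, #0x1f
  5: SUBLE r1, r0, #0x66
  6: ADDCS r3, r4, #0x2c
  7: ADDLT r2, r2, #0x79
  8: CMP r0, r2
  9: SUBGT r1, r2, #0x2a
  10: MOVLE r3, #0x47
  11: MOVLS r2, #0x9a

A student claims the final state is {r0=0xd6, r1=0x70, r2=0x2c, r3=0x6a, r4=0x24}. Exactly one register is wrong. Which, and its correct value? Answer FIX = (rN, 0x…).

0: ✓ CMP  NZCV=1001
1: ✓ ADDNE  r3←0x10
2: · MOVLE
3: · MOVHI
4: ✓ CMP  NZCV=1010
5: ✓ SUBLE  r1←0x70
6: ✓ ADDCS  r3←0x50
7: ✓ ADDLT  r2←0x2c
8: ✓ CMP  NZCV=1010
9: · SUBGT
10: ✓ MOVLE  r3←0x47
11: · MOVLS

FIX = (r3, 0x47)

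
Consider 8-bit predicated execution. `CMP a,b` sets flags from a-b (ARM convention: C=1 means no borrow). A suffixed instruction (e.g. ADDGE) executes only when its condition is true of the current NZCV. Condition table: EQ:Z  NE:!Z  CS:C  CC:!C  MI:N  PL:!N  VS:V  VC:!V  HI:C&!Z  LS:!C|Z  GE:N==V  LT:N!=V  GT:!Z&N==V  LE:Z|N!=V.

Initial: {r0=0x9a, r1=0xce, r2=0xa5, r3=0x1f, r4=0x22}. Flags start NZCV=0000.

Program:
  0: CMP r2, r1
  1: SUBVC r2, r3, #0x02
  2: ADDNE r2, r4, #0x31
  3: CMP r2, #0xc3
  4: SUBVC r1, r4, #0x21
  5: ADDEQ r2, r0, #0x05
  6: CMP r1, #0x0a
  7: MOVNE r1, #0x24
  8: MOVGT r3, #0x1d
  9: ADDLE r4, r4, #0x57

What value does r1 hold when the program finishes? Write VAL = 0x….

[0] flags=1000 → (cmp)
[1] flags=1000 VC?T → r2=0x1d
[2] flags=1000 NE?T → r2=0x53
[3] flags=1001 → (cmp)
[4] flags=1001 VC?F → skip
[5] flags=1001 EQ?F → skip
[6] flags=1010 → (cmp)
[7] flags=1010 NE?T → r1=0x24
[8] flags=1010 GT?F → skip
[9] flags=1010 LE?T → r4=0x79

VAL = 0x24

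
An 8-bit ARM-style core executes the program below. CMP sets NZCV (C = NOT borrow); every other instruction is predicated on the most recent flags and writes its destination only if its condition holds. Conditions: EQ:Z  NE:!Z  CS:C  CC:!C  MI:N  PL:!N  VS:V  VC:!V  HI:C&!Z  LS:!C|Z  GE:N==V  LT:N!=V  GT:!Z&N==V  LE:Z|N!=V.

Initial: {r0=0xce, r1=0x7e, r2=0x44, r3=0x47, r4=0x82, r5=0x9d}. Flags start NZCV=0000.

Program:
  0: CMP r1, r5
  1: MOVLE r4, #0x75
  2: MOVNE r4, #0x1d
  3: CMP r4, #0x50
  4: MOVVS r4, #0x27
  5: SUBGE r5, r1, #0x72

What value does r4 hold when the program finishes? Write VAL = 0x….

VAL = 0x1d

[0] flags=1001 → (cmp)
[1] flags=1001 LE?F → skip
[2] flags=1001 NE?T → r4=0x1d
[3] flags=1000 → (cmp)
[4] flags=1000 VS?F → skip
[5] flags=1000 GE?F → skip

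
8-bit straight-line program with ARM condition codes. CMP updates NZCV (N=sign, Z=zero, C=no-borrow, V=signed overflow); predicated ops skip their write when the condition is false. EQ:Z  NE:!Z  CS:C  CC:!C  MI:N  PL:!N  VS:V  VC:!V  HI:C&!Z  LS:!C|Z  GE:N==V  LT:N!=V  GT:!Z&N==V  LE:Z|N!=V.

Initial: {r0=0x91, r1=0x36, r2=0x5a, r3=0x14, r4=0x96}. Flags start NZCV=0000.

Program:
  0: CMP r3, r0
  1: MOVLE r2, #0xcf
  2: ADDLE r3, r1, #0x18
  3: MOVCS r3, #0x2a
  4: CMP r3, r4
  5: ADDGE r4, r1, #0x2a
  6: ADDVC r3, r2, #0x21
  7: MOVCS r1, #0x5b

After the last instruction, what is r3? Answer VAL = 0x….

VAL = 0x7b

[0] flags=1001 → (cmp)
[1] flags=1001 LE?F → skip
[2] flags=1001 LE?F → skip
[3] flags=1001 CS?F → skip
[4] flags=0000 → (cmp)
[5] flags=0000 GE?T → r4=0x60
[6] flags=0000 VC?T → r3=0x7b
[7] flags=0000 CS?F → skip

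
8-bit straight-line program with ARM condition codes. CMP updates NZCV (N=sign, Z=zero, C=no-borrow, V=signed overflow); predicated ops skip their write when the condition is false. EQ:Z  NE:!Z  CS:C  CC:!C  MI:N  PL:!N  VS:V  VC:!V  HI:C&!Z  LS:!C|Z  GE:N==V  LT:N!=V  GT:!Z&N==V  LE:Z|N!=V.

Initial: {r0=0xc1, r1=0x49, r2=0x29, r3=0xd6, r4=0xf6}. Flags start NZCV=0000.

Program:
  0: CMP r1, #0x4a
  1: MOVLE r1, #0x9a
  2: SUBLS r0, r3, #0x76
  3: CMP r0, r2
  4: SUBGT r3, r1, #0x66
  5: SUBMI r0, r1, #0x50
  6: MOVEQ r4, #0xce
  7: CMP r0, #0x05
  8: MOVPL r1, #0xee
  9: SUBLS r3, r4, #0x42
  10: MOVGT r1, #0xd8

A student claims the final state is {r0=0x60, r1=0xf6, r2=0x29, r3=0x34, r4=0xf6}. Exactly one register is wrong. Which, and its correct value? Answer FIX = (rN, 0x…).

0: ✓ CMP  NZCV=1000
1: ✓ MOVLE  r1←0x9a
2: ✓ SUBLS  r0←0x60
3: ✓ CMP  NZCV=0010
4: ✓ SUBGT  r3←0x34
5: · SUBMI
6: · MOVEQ
7: ✓ CMP  NZCV=0010
8: ✓ MOVPL  r1←0xee
9: · SUBLS
10: ✓ MOVGT  r1←0xd8

FIX = (r1, 0xd8)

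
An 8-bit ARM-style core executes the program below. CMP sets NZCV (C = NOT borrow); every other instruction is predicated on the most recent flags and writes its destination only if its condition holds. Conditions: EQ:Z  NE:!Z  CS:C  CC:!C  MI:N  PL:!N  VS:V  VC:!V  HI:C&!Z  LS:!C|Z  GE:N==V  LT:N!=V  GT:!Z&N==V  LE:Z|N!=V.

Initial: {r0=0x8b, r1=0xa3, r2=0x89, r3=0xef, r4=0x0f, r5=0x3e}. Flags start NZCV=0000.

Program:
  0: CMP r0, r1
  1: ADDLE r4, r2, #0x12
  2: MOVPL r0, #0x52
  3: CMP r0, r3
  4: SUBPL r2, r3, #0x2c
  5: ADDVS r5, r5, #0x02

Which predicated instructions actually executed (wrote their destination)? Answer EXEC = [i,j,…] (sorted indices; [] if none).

EXEC = [1]

[0] flags=1000 → (cmp)
[1] flags=1000 LE?T → r4=0x9b
[2] flags=1000 PL?F → skip
[3] flags=1000 → (cmp)
[4] flags=1000 PL?F → skip
[5] flags=1000 VS?F → skip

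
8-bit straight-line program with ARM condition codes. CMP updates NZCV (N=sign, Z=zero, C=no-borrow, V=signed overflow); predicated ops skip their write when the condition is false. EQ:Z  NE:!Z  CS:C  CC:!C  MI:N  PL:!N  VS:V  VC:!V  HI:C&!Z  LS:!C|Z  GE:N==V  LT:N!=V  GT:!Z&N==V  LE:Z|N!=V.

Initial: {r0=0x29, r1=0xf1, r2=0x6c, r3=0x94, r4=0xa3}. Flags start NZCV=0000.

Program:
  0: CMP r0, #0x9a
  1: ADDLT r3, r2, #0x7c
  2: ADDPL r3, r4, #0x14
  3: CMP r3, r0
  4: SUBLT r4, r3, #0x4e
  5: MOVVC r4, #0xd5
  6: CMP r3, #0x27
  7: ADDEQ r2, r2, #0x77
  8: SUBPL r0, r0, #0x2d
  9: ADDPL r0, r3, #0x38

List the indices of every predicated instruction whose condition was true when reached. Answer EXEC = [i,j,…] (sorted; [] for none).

[0] flags=1001 → (cmp)
[1] flags=1001 LT?F → skip
[2] flags=1001 PL?F → skip
[3] flags=0011 → (cmp)
[4] flags=0011 LT?T → r4=0x46
[5] flags=0011 VC?F → skip
[6] flags=0011 → (cmp)
[7] flags=0011 EQ?F → skip
[8] flags=0011 PL?T → r0=0xfc
[9] flags=0011 PL?T → r0=0xcc

EXEC = [4,8,9]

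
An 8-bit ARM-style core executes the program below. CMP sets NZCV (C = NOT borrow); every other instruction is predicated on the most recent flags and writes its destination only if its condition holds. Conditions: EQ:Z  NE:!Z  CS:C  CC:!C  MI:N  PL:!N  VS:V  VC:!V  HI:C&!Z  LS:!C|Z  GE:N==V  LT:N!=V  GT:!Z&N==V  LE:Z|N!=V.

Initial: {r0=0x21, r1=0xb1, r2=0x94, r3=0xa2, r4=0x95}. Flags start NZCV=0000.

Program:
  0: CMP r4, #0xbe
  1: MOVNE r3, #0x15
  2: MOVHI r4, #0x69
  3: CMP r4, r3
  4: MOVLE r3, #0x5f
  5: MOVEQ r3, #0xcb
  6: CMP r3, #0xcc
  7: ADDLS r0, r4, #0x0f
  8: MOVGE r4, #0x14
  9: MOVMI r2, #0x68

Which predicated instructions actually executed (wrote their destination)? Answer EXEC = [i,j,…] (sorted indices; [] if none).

0: ✓ CMP  NZCV=1000
1: ✓ MOVNE  r3←0x15
2: · MOVHI
3: ✓ CMP  NZCV=1010
4: ✓ MOVLE  r3←0x5f
5: · MOVEQ
6: ✓ CMP  NZCV=1001
7: ✓ ADDLS  r0←0xa4
8: ✓ MOVGE  r4←0x14
9: ✓ MOVMI  r2←0x68

EXEC = [1,4,7,8,9]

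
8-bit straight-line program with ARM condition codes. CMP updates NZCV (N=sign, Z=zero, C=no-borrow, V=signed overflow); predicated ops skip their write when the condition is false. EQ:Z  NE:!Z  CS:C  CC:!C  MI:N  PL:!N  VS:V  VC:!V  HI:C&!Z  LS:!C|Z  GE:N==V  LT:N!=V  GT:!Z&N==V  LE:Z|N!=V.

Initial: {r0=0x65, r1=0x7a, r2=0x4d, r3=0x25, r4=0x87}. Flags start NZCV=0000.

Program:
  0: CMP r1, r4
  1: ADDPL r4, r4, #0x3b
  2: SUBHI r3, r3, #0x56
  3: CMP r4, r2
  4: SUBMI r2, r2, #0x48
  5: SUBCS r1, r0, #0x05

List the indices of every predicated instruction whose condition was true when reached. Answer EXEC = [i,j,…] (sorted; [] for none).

0: ✓ CMP  NZCV=1001
1: · ADDPL
2: · SUBHI
3: ✓ CMP  NZCV=0011
4: · SUBMI
5: ✓ SUBCS  r1←0x60

EXEC = [5]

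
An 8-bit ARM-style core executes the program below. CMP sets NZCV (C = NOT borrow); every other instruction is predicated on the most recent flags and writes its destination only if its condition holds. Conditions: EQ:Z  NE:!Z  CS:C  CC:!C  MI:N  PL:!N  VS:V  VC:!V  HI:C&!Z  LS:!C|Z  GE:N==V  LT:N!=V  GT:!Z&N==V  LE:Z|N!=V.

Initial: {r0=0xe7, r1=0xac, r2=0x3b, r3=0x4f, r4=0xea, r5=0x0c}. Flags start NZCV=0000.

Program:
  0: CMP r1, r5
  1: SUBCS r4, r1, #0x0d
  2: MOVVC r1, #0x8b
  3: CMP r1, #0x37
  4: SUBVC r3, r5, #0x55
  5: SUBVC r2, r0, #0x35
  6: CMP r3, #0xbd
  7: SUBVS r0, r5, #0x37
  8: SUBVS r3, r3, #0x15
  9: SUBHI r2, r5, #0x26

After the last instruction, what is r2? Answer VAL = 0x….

VAL = 0x3b

0: ✓ CMP  NZCV=1010
1: ✓ SUBCS  r4←0x9f
2: ✓ MOVVC  r1←0x8b
3: ✓ CMP  NZCV=0011
4: · SUBVC
5: · SUBVC
6: ✓ CMP  NZCV=1001
7: ✓ SUBVS  r0←0xd5
8: ✓ SUBVS  r3←0x3a
9: · SUBHI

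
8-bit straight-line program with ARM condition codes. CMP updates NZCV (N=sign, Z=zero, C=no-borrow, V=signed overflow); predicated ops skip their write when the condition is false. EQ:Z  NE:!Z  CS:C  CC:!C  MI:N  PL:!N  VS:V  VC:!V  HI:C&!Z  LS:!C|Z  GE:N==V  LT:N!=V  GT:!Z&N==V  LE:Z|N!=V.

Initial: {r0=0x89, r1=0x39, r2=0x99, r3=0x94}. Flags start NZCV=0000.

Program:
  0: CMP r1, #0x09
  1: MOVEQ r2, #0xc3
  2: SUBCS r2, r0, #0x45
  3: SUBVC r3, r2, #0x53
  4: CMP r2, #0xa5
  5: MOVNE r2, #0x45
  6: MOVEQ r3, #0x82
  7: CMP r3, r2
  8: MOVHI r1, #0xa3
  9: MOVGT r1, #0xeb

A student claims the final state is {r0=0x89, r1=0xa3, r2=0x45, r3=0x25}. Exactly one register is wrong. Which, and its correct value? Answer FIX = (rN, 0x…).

FIX = (r3, 0xf1)

[0] flags=0010 → (cmp)
[1] flags=0010 EQ?F → skip
[2] flags=0010 CS?T → r2=0x44
[3] flags=0010 VC?T → r3=0xf1
[4] flags=1001 → (cmp)
[5] flags=1001 NE?T → r2=0x45
[6] flags=1001 EQ?F → skip
[7] flags=1010 → (cmp)
[8] flags=1010 HI?T → r1=0xa3
[9] flags=1010 GT?F → skip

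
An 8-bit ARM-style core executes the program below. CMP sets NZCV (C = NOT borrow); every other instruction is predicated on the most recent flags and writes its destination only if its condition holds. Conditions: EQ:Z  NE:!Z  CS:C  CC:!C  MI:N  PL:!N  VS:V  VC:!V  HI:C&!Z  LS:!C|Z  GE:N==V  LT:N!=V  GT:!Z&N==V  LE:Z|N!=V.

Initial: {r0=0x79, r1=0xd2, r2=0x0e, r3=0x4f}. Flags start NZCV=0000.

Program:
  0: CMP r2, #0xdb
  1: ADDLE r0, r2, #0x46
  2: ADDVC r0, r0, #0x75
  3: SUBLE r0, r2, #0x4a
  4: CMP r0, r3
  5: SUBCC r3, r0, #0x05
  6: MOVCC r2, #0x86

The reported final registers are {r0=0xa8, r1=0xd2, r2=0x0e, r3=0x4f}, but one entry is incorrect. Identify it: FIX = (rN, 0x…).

0: ✓ CMP  NZCV=0000
1: · ADDLE
2: ✓ ADDVC  r0←0xee
3: · SUBLE
4: ✓ CMP  NZCV=1010
5: · SUBCC
6: · MOVCC

FIX = (r0, 0xee)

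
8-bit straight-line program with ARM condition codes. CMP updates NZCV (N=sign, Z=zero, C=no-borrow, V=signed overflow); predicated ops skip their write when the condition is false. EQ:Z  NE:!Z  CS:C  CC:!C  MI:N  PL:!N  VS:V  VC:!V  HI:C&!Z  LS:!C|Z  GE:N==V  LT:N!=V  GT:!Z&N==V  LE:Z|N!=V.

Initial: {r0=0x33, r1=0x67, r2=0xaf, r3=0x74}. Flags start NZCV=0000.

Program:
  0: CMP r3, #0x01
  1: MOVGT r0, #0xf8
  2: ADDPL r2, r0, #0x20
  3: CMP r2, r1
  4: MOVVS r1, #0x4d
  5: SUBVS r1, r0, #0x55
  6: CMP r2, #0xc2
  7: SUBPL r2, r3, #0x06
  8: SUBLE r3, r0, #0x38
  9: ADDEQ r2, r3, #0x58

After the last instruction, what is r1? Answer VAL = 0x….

VAL = 0x67

0: ✓ CMP  NZCV=0010
1: ✓ MOVGT  r0←0xf8
2: ✓ ADDPL  r2←0x18
3: ✓ CMP  NZCV=1000
4: · MOVVS
5: · SUBVS
6: ✓ CMP  NZCV=0000
7: ✓ SUBPL  r2←0x6e
8: · SUBLE
9: · ADDEQ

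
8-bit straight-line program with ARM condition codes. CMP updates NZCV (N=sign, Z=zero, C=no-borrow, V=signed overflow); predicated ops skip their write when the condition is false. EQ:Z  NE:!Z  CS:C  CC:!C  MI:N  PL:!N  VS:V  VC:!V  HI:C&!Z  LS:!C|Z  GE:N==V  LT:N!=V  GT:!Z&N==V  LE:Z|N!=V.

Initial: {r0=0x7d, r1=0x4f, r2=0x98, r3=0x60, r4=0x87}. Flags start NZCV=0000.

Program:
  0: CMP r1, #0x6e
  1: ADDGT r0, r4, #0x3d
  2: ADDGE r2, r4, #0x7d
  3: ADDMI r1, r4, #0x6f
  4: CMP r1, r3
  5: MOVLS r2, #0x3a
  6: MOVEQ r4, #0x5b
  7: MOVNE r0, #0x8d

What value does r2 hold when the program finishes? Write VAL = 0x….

[0] flags=1000 → (cmp)
[1] flags=1000 GT?F → skip
[2] flags=1000 GE?F → skip
[3] flags=1000 MI?T → r1=0xf6
[4] flags=1010 → (cmp)
[5] flags=1010 LS?F → skip
[6] flags=1010 EQ?F → skip
[7] flags=1010 NE?T → r0=0x8d

VAL = 0x98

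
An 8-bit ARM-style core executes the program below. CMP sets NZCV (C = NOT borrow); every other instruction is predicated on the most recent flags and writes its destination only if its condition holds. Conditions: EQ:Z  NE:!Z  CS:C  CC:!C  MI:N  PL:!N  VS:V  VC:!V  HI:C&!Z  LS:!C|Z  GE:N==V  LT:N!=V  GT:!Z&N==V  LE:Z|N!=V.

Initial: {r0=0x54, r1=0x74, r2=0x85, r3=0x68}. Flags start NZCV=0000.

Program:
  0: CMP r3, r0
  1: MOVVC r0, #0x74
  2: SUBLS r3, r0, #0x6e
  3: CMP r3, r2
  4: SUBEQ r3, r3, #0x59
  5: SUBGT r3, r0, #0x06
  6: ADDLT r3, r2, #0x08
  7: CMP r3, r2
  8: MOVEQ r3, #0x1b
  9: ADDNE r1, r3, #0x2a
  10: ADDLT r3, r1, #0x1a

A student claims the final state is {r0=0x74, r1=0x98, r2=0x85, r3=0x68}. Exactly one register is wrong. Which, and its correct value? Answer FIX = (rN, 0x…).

FIX = (r3, 0x6e)

[0] flags=0010 → (cmp)
[1] flags=0010 VC?T → r0=0x74
[2] flags=0010 LS?F → skip
[3] flags=1001 → (cmp)
[4] flags=1001 EQ?F → skip
[5] flags=1001 GT?T → r3=0x6e
[6] flags=1001 LT?F → skip
[7] flags=1001 → (cmp)
[8] flags=1001 EQ?F → skip
[9] flags=1001 NE?T → r1=0x98
[10] flags=1001 LT?F → skip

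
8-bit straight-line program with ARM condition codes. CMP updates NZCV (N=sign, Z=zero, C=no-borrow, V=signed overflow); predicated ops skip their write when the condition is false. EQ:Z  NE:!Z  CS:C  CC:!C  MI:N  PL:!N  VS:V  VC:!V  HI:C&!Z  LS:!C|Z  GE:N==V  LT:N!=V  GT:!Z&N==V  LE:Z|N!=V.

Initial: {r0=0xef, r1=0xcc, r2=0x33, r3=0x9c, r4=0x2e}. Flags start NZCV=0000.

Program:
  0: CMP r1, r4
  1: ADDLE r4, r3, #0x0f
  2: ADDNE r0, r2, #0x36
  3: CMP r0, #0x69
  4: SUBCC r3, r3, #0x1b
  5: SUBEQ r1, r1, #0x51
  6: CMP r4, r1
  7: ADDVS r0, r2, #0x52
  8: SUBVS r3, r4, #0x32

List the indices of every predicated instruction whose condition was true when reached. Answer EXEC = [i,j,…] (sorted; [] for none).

[0] flags=1010 → (cmp)
[1] flags=1010 LE?T → r4=0xab
[2] flags=1010 NE?T → r0=0x69
[3] flags=0110 → (cmp)
[4] flags=0110 CC?F → skip
[5] flags=0110 EQ?T → r1=0x7b
[6] flags=0011 → (cmp)
[7] flags=0011 VS?T → r0=0x85
[8] flags=0011 VS?T → r3=0x79

EXEC = [1,2,5,7,8]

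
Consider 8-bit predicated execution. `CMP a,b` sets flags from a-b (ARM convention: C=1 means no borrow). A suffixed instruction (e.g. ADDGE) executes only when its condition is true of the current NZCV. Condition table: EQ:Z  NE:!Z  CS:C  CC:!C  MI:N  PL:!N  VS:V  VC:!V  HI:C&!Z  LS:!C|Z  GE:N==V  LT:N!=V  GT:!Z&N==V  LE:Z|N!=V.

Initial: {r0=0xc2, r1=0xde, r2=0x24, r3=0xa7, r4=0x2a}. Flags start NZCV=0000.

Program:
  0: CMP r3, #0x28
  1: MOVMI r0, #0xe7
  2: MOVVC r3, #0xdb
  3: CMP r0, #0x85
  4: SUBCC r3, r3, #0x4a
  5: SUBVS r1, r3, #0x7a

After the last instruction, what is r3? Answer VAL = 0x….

[0] flags=0011 → (cmp)
[1] flags=0011 MI?F → skip
[2] flags=0011 VC?F → skip
[3] flags=0010 → (cmp)
[4] flags=0010 CC?F → skip
[5] flags=0010 VS?F → skip

VAL = 0xa7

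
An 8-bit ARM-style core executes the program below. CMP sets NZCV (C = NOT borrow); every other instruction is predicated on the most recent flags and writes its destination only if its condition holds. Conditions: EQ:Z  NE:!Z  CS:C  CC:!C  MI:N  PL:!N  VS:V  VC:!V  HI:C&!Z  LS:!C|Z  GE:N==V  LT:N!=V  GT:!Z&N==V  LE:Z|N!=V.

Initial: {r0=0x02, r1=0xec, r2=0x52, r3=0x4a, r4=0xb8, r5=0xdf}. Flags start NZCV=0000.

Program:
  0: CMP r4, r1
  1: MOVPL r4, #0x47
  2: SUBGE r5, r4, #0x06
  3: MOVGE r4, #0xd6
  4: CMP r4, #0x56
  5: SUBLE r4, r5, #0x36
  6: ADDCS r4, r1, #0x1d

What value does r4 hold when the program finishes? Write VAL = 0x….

VAL = 0x09

0: ✓ CMP  NZCV=1000
1: · MOVPL
2: · SUBGE
3: · MOVGE
4: ✓ CMP  NZCV=0011
5: ✓ SUBLE  r4←0xa9
6: ✓ ADDCS  r4←0x09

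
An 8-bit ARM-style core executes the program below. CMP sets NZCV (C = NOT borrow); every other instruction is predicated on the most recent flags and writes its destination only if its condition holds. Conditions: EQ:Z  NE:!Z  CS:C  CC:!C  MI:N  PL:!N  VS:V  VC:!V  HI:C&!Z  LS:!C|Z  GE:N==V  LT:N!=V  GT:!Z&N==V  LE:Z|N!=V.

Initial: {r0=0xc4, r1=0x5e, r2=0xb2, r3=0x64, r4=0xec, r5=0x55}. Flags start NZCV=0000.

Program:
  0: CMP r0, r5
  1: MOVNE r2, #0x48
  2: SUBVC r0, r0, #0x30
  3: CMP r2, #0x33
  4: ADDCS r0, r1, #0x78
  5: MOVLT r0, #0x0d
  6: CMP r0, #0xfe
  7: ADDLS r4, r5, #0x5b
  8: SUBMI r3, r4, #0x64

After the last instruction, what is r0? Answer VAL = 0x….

[0] flags=0011 → (cmp)
[1] flags=0011 NE?T → r2=0x48
[2] flags=0011 VC?F → skip
[3] flags=0010 → (cmp)
[4] flags=0010 CS?T → r0=0xd6
[5] flags=0010 LT?F → skip
[6] flags=1000 → (cmp)
[7] flags=1000 LS?T → r4=0xb0
[8] flags=1000 MI?T → r3=0x4c

VAL = 0xd6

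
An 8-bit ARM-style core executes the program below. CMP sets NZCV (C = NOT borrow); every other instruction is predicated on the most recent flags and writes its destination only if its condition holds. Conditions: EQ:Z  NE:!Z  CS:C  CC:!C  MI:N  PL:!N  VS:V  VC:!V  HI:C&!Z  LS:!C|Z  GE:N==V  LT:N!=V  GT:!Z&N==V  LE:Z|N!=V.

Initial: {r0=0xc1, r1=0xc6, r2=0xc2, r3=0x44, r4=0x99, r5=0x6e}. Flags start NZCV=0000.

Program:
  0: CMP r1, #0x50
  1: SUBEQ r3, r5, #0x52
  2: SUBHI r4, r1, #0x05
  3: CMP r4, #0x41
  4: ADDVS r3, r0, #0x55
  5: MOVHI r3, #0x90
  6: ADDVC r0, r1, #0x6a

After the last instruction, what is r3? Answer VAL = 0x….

[0] flags=0011 → (cmp)
[1] flags=0011 EQ?F → skip
[2] flags=0011 HI?T → r4=0xc1
[3] flags=1010 → (cmp)
[4] flags=1010 VS?F → skip
[5] flags=1010 HI?T → r3=0x90
[6] flags=1010 VC?T → r0=0x30

VAL = 0x90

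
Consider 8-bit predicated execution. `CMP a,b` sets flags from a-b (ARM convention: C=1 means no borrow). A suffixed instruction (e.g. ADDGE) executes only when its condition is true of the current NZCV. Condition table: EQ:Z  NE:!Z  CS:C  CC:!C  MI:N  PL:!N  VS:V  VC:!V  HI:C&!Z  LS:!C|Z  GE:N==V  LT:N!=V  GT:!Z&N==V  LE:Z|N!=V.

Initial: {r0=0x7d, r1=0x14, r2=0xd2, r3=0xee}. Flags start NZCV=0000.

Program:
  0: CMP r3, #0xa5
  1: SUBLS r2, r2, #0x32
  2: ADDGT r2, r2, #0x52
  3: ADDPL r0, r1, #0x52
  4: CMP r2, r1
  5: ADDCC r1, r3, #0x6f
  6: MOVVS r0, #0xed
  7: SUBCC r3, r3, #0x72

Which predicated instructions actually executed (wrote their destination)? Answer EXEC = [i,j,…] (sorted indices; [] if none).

EXEC = [2,3]

[0] flags=0010 → (cmp)
[1] flags=0010 LS?F → skip
[2] flags=0010 GT?T → r2=0x24
[3] flags=0010 PL?T → r0=0x66
[4] flags=0010 → (cmp)
[5] flags=0010 CC?F → skip
[6] flags=0010 VS?F → skip
[7] flags=0010 CC?F → skip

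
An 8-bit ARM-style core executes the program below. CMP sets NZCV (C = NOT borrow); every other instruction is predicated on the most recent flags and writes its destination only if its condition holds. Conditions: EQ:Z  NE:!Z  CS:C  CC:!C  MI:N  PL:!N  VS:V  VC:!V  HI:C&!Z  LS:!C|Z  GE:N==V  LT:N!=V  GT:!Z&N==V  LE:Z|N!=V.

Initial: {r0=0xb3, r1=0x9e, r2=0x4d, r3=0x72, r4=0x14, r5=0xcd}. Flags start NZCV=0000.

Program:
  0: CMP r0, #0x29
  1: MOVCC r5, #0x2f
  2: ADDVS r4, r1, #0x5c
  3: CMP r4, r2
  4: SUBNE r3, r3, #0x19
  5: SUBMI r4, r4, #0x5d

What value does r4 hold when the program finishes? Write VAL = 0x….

0: ✓ CMP  NZCV=1010
1: · MOVCC
2: · ADDVS
3: ✓ CMP  NZCV=1000
4: ✓ SUBNE  r3←0x59
5: ✓ SUBMI  r4←0xb7

VAL = 0xb7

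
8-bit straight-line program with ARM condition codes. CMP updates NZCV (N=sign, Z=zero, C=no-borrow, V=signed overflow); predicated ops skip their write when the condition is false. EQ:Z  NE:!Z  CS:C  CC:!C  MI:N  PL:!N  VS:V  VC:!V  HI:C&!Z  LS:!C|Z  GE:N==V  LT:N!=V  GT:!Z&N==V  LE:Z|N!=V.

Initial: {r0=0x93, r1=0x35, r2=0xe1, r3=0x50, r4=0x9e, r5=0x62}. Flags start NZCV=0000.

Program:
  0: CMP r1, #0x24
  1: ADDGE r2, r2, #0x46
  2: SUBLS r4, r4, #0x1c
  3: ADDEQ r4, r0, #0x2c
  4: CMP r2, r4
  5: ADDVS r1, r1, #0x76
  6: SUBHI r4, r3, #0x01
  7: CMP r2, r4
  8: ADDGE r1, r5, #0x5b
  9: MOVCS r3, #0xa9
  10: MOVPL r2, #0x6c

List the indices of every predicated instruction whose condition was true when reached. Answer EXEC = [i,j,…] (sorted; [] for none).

0: ✓ CMP  NZCV=0010
1: ✓ ADDGE  r2←0x27
2: · SUBLS
3: · ADDEQ
4: ✓ CMP  NZCV=1001
5: ✓ ADDVS  r1←0xab
6: · SUBHI
7: ✓ CMP  NZCV=1001
8: ✓ ADDGE  r1←0xbd
9: · MOVCS
10: · MOVPL

EXEC = [1,5,8]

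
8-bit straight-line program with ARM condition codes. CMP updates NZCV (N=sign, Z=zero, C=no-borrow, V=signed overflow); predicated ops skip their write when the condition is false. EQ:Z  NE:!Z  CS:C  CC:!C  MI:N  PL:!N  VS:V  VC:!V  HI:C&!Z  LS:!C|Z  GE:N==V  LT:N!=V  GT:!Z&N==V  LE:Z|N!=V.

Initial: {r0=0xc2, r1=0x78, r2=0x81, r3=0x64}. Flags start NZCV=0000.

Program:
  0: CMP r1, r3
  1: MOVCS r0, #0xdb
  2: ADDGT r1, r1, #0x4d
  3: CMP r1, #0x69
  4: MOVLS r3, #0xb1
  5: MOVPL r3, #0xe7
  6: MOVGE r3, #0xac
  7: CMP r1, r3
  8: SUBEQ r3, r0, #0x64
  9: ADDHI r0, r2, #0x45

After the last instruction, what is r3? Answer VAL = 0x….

[0] flags=0010 → (cmp)
[1] flags=0010 CS?T → r0=0xdb
[2] flags=0010 GT?T → r1=0xc5
[3] flags=0011 → (cmp)
[4] flags=0011 LS?F → skip
[5] flags=0011 PL?T → r3=0xe7
[6] flags=0011 GE?F → skip
[7] flags=1000 → (cmp)
[8] flags=1000 EQ?F → skip
[9] flags=1000 HI?F → skip

VAL = 0xe7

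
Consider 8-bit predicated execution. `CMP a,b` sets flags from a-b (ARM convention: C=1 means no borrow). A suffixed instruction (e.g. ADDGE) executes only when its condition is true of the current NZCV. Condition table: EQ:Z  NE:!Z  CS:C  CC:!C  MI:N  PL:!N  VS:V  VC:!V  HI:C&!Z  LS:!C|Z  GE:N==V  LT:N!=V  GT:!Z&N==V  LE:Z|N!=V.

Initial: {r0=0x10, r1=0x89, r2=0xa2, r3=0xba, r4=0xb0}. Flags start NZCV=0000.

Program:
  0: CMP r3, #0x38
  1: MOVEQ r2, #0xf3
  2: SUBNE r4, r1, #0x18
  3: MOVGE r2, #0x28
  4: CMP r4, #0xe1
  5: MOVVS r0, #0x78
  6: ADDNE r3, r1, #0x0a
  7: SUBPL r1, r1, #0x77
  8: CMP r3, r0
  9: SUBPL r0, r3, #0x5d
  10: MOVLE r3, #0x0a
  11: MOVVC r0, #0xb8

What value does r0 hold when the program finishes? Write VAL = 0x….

VAL = 0x36

0: ✓ CMP  NZCV=1010
1: · MOVEQ
2: ✓ SUBNE  r4←0x71
3: · MOVGE
4: ✓ CMP  NZCV=1001
5: ✓ MOVVS  r0←0x78
6: ✓ ADDNE  r3←0x93
7: · SUBPL
8: ✓ CMP  NZCV=0011
9: ✓ SUBPL  r0←0x36
10: ✓ MOVLE  r3←0x0a
11: · MOVVC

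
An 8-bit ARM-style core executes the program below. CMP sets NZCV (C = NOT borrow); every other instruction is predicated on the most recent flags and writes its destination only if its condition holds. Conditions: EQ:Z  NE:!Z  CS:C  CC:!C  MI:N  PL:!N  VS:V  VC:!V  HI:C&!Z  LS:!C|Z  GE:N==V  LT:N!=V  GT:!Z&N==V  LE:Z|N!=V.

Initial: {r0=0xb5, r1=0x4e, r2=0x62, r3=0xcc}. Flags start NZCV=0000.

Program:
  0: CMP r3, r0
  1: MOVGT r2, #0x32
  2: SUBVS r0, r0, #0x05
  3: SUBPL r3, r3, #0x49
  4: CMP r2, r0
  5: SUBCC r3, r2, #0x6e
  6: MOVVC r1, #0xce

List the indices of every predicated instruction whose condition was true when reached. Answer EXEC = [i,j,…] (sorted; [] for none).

EXEC = [1,3,5,6]

[0] flags=0010 → (cmp)
[1] flags=0010 GT?T → r2=0x32
[2] flags=0010 VS?F → skip
[3] flags=0010 PL?T → r3=0x83
[4] flags=0000 → (cmp)
[5] flags=0000 CC?T → r3=0xc4
[6] flags=0000 VC?T → r1=0xce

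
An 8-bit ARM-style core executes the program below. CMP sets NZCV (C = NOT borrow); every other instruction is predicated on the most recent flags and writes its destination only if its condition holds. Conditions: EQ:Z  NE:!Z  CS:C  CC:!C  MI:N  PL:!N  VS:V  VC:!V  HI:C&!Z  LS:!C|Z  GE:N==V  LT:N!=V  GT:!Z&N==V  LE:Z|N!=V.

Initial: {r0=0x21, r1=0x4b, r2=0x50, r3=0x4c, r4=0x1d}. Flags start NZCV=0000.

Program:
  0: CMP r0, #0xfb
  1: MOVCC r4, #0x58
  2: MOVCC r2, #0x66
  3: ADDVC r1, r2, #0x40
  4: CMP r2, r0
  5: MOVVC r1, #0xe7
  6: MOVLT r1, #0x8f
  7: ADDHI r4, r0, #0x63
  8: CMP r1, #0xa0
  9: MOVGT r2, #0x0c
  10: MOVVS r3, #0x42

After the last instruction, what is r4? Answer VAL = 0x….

VAL = 0x84

[0] flags=0000 → (cmp)
[1] flags=0000 CC?T → r4=0x58
[2] flags=0000 CC?T → r2=0x66
[3] flags=0000 VC?T → r1=0xa6
[4] flags=0010 → (cmp)
[5] flags=0010 VC?T → r1=0xe7
[6] flags=0010 LT?F → skip
[7] flags=0010 HI?T → r4=0x84
[8] flags=0010 → (cmp)
[9] flags=0010 GT?T → r2=0x0c
[10] flags=0010 VS?F → skip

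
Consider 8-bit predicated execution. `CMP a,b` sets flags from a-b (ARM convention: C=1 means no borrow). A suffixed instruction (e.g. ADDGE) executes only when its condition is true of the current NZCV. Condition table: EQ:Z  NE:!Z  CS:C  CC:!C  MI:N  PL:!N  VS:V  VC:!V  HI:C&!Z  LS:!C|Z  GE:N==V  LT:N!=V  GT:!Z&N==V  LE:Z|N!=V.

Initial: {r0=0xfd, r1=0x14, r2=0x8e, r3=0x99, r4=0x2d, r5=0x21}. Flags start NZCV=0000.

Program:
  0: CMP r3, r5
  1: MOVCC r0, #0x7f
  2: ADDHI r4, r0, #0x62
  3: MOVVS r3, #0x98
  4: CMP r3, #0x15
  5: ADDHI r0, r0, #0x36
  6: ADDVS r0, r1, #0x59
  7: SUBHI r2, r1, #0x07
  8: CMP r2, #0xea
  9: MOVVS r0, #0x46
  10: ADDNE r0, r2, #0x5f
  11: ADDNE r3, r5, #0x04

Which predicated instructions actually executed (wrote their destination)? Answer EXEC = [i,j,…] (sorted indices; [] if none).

[0] flags=0011 → (cmp)
[1] flags=0011 CC?F → skip
[2] flags=0011 HI?T → r4=0x5f
[3] flags=0011 VS?T → r3=0x98
[4] flags=1010 → (cmp)
[5] flags=1010 HI?T → r0=0x33
[6] flags=1010 VS?F → skip
[7] flags=1010 HI?T → r2=0x0d
[8] flags=0000 → (cmp)
[9] flags=0000 VS?F → skip
[10] flags=0000 NE?T → r0=0x6c
[11] flags=0000 NE?T → r3=0x25

EXEC = [2,3,5,7,10,11]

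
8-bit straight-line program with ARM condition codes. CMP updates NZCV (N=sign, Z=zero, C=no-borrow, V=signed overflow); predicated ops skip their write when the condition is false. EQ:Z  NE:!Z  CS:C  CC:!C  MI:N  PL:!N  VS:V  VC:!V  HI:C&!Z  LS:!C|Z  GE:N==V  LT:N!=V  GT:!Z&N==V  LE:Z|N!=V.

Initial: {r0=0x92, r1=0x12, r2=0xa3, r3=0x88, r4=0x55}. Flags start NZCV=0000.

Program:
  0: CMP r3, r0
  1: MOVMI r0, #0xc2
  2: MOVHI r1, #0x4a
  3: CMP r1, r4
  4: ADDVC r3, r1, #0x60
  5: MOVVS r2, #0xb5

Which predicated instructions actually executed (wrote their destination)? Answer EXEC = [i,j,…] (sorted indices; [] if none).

0: ✓ CMP  NZCV=1000
1: ✓ MOVMI  r0←0xc2
2: · MOVHI
3: ✓ CMP  NZCV=1000
4: ✓ ADDVC  r3←0x72
5: · MOVVS

EXEC = [1,4]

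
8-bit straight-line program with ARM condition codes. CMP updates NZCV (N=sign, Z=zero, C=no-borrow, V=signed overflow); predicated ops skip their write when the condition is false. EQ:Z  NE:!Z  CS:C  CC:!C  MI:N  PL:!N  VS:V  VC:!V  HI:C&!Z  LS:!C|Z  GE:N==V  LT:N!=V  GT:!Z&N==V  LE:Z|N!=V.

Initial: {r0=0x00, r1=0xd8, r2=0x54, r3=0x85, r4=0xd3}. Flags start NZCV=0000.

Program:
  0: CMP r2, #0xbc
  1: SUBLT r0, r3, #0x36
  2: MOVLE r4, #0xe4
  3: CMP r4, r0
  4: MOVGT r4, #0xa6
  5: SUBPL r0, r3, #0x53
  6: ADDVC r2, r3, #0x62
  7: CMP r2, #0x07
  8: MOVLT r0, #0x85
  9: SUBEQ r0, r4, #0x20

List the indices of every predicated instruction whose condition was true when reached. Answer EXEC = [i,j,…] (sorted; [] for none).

EXEC = [6,8]

0: ✓ CMP  NZCV=1001
1: · SUBLT
2: · MOVLE
3: ✓ CMP  NZCV=1010
4: · MOVGT
5: · SUBPL
6: ✓ ADDVC  r2←0xe7
7: ✓ CMP  NZCV=1010
8: ✓ MOVLT  r0←0x85
9: · SUBEQ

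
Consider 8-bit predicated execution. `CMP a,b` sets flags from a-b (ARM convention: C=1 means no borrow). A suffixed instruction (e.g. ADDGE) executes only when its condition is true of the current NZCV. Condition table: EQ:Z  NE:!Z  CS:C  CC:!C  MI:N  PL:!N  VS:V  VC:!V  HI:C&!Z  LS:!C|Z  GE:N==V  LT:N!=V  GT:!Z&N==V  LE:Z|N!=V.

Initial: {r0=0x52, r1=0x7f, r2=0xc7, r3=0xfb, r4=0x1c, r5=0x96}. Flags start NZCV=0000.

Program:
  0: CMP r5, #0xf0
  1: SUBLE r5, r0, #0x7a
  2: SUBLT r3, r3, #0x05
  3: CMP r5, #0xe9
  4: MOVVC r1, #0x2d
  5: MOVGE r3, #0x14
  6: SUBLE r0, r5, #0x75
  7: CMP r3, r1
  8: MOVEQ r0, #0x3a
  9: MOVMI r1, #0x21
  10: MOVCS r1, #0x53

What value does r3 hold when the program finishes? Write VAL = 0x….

[0] flags=1000 → (cmp)
[1] flags=1000 LE?T → r5=0xd8
[2] flags=1000 LT?T → r3=0xf6
[3] flags=1000 → (cmp)
[4] flags=1000 VC?T → r1=0x2d
[5] flags=1000 GE?F → skip
[6] flags=1000 LE?T → r0=0x63
[7] flags=1010 → (cmp)
[8] flags=1010 EQ?F → skip
[9] flags=1010 MI?T → r1=0x21
[10] flags=1010 CS?T → r1=0x53

VAL = 0xf6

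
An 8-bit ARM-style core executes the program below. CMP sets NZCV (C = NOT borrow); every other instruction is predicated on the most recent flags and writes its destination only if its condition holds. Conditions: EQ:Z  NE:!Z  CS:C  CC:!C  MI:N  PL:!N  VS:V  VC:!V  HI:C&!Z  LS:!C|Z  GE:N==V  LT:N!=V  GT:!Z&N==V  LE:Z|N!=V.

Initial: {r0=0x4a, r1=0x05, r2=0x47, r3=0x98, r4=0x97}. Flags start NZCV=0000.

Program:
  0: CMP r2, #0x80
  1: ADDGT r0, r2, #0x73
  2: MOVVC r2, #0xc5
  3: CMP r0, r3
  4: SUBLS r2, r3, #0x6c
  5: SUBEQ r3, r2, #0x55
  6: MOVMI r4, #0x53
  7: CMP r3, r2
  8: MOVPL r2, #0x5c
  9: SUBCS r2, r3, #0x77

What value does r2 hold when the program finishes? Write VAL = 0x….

VAL = 0x21

0: ✓ CMP  NZCV=1001
1: ✓ ADDGT  r0←0xba
2: · MOVVC
3: ✓ CMP  NZCV=0010
4: · SUBLS
5: · SUBEQ
6: · MOVMI
7: ✓ CMP  NZCV=0011
8: ✓ MOVPL  r2←0x5c
9: ✓ SUBCS  r2←0x21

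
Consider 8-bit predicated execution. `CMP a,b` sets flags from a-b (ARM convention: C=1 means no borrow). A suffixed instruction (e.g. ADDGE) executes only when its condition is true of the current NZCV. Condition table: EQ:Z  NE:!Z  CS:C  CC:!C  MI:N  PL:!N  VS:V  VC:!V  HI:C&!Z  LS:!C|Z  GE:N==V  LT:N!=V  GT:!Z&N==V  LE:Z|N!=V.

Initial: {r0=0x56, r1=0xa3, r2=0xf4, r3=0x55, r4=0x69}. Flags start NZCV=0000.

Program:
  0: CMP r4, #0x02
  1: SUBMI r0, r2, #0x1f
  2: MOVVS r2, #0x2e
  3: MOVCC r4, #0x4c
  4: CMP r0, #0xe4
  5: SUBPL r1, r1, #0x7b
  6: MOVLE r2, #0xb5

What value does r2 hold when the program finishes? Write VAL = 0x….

[0] flags=0010 → (cmp)
[1] flags=0010 MI?F → skip
[2] flags=0010 VS?F → skip
[3] flags=0010 CC?F → skip
[4] flags=0000 → (cmp)
[5] flags=0000 PL?T → r1=0x28
[6] flags=0000 LE?F → skip

VAL = 0xf4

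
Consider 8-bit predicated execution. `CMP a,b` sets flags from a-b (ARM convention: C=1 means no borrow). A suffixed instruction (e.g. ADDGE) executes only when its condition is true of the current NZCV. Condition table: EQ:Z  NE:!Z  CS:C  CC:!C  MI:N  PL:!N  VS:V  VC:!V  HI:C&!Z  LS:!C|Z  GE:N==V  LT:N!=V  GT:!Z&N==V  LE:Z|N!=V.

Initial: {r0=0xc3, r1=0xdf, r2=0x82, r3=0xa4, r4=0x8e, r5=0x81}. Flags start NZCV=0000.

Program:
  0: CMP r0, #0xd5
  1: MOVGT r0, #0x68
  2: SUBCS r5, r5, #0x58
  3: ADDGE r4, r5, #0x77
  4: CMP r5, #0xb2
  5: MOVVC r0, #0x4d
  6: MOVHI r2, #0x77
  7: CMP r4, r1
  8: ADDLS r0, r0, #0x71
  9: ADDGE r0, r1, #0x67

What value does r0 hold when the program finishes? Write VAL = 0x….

VAL = 0xbe

[0] flags=1000 → (cmp)
[1] flags=1000 GT?F → skip
[2] flags=1000 CS?F → skip
[3] flags=1000 GE?F → skip
[4] flags=1000 → (cmp)
[5] flags=1000 VC?T → r0=0x4d
[6] flags=1000 HI?F → skip
[7] flags=1000 → (cmp)
[8] flags=1000 LS?T → r0=0xbe
[9] flags=1000 GE?F → skip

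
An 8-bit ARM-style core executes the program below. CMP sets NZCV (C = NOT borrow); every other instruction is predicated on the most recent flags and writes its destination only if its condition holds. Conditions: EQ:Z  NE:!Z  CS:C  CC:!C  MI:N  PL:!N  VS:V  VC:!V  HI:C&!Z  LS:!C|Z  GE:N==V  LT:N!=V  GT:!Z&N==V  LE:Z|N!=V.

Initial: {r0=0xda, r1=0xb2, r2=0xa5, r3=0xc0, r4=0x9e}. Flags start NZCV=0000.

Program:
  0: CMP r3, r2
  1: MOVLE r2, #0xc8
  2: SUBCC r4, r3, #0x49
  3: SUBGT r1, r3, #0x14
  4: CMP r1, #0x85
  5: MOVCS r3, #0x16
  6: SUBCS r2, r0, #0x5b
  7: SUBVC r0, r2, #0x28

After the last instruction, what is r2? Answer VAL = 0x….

VAL = 0x7f

[0] flags=0010 → (cmp)
[1] flags=0010 LE?F → skip
[2] flags=0010 CC?F → skip
[3] flags=0010 GT?T → r1=0xac
[4] flags=0010 → (cmp)
[5] flags=0010 CS?T → r3=0x16
[6] flags=0010 CS?T → r2=0x7f
[7] flags=0010 VC?T → r0=0x57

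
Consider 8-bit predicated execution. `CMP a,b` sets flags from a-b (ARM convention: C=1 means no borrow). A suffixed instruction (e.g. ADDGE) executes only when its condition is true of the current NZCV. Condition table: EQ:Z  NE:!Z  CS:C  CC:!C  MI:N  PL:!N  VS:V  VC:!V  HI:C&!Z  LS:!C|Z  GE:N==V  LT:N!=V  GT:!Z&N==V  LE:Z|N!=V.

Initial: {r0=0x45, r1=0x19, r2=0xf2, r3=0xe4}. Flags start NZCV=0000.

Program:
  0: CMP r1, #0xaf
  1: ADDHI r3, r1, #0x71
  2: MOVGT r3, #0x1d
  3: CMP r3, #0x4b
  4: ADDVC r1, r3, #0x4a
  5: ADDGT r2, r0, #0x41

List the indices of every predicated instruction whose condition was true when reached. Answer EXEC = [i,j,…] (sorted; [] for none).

EXEC = [2,4]

0: ✓ CMP  NZCV=0000
1: · ADDHI
2: ✓ MOVGT  r3←0x1d
3: ✓ CMP  NZCV=1000
4: ✓ ADDVC  r1←0x67
5: · ADDGT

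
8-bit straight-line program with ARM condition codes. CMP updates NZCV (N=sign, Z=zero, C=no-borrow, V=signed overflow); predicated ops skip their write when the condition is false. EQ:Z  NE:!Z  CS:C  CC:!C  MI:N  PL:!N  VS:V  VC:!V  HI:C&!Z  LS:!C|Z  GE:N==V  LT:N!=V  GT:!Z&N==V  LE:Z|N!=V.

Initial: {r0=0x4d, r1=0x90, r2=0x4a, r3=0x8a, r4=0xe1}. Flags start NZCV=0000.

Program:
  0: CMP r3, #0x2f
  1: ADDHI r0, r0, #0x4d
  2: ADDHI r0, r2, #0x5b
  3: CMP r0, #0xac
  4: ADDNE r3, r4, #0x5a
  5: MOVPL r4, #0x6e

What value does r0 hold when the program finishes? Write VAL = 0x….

VAL = 0xa5

0: ✓ CMP  NZCV=0011
1: ✓ ADDHI  r0←0x9a
2: ✓ ADDHI  r0←0xa5
3: ✓ CMP  NZCV=1000
4: ✓ ADDNE  r3←0x3b
5: · MOVPL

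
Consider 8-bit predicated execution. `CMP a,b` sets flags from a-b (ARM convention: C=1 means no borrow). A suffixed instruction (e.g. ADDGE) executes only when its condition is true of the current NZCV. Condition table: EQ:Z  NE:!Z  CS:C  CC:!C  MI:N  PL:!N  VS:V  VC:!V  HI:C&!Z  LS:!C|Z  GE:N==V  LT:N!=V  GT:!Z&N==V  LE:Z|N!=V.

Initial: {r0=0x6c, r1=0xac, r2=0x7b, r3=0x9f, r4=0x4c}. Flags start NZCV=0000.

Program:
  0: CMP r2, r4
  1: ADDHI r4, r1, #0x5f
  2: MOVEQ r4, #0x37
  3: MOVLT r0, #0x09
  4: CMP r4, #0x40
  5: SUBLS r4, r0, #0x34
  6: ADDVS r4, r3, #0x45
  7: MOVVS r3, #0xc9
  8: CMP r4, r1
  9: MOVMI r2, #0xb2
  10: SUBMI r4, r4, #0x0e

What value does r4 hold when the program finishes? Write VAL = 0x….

[0] flags=0010 → (cmp)
[1] flags=0010 HI?T → r4=0x0b
[2] flags=0010 EQ?F → skip
[3] flags=0010 LT?F → skip
[4] flags=1000 → (cmp)
[5] flags=1000 LS?T → r4=0x38
[6] flags=1000 VS?F → skip
[7] flags=1000 VS?F → skip
[8] flags=1001 → (cmp)
[9] flags=1001 MI?T → r2=0xb2
[10] flags=1001 MI?T → r4=0x2a

VAL = 0x2a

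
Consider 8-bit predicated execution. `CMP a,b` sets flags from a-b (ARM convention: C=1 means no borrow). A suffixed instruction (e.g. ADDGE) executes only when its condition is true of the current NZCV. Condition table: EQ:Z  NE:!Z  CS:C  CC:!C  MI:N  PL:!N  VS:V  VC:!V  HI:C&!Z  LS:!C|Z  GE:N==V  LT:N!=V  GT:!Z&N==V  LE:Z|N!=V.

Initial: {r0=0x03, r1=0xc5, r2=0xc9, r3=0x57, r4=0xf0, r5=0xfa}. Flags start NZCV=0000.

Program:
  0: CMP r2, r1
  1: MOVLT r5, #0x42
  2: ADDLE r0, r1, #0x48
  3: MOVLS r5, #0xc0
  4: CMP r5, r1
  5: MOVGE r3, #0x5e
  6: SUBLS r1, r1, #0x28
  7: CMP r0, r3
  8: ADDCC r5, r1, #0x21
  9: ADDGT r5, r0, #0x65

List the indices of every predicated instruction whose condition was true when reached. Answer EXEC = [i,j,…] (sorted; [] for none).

EXEC = [5,8]

[0] flags=0010 → (cmp)
[1] flags=0010 LT?F → skip
[2] flags=0010 LE?F → skip
[3] flags=0010 LS?F → skip
[4] flags=0010 → (cmp)
[5] flags=0010 GE?T → r3=0x5e
[6] flags=0010 LS?F → skip
[7] flags=1000 → (cmp)
[8] flags=1000 CC?T → r5=0xe6
[9] flags=1000 GT?F → skip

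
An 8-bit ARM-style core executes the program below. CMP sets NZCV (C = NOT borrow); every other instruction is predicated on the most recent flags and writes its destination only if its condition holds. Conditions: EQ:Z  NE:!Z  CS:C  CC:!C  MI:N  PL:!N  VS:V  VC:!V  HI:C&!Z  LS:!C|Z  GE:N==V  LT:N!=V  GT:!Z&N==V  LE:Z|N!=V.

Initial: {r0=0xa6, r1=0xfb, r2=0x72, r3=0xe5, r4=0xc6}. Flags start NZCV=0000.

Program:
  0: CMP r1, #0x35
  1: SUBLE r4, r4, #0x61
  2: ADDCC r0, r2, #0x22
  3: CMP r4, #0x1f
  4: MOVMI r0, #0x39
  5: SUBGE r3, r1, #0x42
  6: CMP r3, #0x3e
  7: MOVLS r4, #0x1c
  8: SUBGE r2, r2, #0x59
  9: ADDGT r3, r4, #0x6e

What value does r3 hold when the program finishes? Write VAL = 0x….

[0] flags=1010 → (cmp)
[1] flags=1010 LE?T → r4=0x65
[2] flags=1010 CC?F → skip
[3] flags=0010 → (cmp)
[4] flags=0010 MI?F → skip
[5] flags=0010 GE?T → r3=0xb9
[6] flags=0011 → (cmp)
[7] flags=0011 LS?F → skip
[8] flags=0011 GE?F → skip
[9] flags=0011 GT?F → skip

VAL = 0xb9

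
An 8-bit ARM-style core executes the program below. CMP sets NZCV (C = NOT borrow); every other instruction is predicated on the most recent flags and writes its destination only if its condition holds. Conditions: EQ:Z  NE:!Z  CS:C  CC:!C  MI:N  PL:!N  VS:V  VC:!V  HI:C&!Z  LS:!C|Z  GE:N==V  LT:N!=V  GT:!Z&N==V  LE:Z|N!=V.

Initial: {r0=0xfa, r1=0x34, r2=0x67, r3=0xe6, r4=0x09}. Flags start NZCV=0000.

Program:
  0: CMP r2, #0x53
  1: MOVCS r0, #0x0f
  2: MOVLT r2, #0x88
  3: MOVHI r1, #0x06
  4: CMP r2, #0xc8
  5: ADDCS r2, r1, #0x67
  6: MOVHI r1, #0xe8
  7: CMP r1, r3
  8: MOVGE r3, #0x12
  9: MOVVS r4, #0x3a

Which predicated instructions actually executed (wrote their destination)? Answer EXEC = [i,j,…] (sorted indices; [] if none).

0: ✓ CMP  NZCV=0010
1: ✓ MOVCS  r0←0x0f
2: · MOVLT
3: ✓ MOVHI  r1←0x06
4: ✓ CMP  NZCV=1001
5: · ADDCS
6: · MOVHI
7: ✓ CMP  NZCV=0000
8: ✓ MOVGE  r3←0x12
9: · MOVVS

EXEC = [1,3,8]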